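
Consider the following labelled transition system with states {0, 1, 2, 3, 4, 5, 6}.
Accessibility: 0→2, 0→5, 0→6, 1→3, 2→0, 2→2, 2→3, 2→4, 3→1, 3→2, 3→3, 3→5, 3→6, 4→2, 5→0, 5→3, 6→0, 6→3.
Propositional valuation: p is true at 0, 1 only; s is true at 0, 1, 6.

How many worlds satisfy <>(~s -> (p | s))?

5

Let φ = <>(~s -> (p | s)). Evaluate φ at each world:
  0 (successors {2, 5, 6}): φ is true.
  1 (successors {3}): φ is false.
  2 (successors {0, 2, 3, 4}): φ is true.
  3 (successors {1, 2, 3, 5, 6}): φ is true.
  4 (successors {2}): φ is false.
  5 (successors {0, 3}): φ is true.
  6 (successors {0, 3}): φ is true.
For instance, at 5:
  At 5: <>(~s -> (p | s)) requires ~s -> (p | s) at some successor in {0, 3}.
    ~s -> (p | s) holds at 0, so <>(~s -> (p | s)) is true at 5.
Satisfying worlds: {0, 2, 3, 5, 6}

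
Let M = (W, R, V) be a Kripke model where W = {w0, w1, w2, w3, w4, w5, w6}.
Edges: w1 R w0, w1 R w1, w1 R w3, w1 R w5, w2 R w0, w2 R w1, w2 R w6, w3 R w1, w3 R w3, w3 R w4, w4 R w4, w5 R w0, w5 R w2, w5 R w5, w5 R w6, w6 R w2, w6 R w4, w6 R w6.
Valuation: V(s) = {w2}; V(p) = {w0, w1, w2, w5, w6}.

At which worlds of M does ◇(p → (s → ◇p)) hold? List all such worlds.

w1, w2, w3, w4, w5, w6

Let φ = ◇(p → (s → ◇p)). Evaluate φ at each world:
  w0 (successors ∅): φ is false.
  w1 (successors {w0, w1, w3, w5}): φ is true.
  w2 (successors {w0, w1, w6}): φ is true.
  w3 (successors {w1, w3, w4}): φ is true.
  w4 (successors {w4}): φ is true.
  w5 (successors {w0, w2, w5, w6}): φ is true.
  w6 (successors {w2, w4, w6}): φ is true.
For instance, at w3:
  At w3: ◇(p → (s → ◇p)) requires p → (s → ◇p) at some successor in {w1, w3, w4}.
    p → (s → ◇p) holds at w1, so ◇(p → (s → ◇p)) is true at w3.
      At w1: p is true, s → ◇p is true, so p → (s → ◇p) is true.
Satisfying worlds: {w1, w2, w3, w4, w5, w6}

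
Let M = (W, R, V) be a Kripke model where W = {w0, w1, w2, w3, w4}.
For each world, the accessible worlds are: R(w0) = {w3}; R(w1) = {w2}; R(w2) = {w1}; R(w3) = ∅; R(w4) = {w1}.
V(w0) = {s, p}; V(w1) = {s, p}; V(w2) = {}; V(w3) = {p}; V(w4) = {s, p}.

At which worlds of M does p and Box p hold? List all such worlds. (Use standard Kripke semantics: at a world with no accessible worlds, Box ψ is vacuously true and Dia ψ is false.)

w0, w3, w4

Let φ = p and Box p. Evaluate φ at each world:
  w0 (successors {w3}): φ is true.
  w1 (successors {w2}): φ is false.
  w2 (successors {w1}): φ is false.
  w3 (successors ∅): φ is true.
  w4 (successors {w1}): φ is true.
For instance, at w0:
  At w0: p is true, Box p is true, so p and Box p is true.
    At w0: Box p requires p at every successor {w3}.
      At w3: p is true.
    So Box p is true at w0.
Satisfying worlds: {w0, w3, w4}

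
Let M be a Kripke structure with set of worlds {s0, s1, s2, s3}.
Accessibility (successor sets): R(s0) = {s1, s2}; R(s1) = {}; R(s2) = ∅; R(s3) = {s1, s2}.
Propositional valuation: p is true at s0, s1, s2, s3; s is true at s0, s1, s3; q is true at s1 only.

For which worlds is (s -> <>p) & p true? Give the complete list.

s0, s2, s3

Let φ = (s -> <>p) & p. Evaluate φ at each world:
  s0 (successors {s1, s2}): φ is true.
  s1 (successors ∅): φ is false.
  s2 (successors ∅): φ is true.
  s3 (successors {s1, s2}): φ is true.
For instance, at s3:
  At s3: s -> <>p is true, p is true, so (s -> <>p) & p is true.
    At s3: s is true, <>p is true, so s -> <>p is true.
      At s3: <>p requires p at some successor in {s1, s2}.
        p holds at s1, so <>p is true at s3.
Satisfying worlds: {s0, s2, s3}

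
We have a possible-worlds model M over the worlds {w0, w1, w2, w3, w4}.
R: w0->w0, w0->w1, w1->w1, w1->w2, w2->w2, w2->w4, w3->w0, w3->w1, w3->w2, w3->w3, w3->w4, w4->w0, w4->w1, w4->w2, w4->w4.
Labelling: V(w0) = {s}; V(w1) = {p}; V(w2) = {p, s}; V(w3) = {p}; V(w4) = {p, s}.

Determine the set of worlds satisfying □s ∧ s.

w2

Let φ = □s ∧ s. Evaluate φ at each world:
  w0 (successors {w0, w1}): φ is false.
  w1 (successors {w1, w2}): φ is false.
  w2 (successors {w2, w4}): φ is true.
  w3 (successors {w0, w1, w2, w3, w4}): φ is false.
  w4 (successors {w0, w1, w2, w4}): φ is false.
For instance, at w1:
  At w1: □s is false, s is false, so □s ∧ s is false.
    At w1: □s requires s at every successor {w1, w2}.
      s fails at w1, so □s is false at w1.
Satisfying worlds: {w2}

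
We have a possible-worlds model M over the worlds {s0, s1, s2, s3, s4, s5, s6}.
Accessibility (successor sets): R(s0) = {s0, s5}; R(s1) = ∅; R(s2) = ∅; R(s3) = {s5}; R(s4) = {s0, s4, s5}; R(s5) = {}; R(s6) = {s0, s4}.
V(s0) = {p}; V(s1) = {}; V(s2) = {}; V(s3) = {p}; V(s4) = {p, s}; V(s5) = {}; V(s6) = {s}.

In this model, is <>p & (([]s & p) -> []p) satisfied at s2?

At s2: <>p is false, ([]s & p) -> []p is true, so <>p & (([]s & p) -> []p) is false.
  At s2: no accessible worlds, so <>p is false.
  At s2: []s & p is false, []p is true, so ([]s & p) -> []p is true.
    At s2: []s is true, p is false, so []s & p is false.
      At s2: no accessible worlds, so []s holds vacuously.
    At s2: no accessible worlds, so []p holds vacuously.

No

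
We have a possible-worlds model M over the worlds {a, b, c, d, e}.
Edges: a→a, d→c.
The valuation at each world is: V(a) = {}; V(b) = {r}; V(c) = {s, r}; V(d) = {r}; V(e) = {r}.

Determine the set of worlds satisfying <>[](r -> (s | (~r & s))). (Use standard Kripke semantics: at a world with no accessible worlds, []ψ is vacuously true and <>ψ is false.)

Let φ = <>[](r -> (s | (~r & s))). Evaluate φ at each world:
  a (successors {a}): φ is true.
  b (successors ∅): φ is false.
  c (successors ∅): φ is false.
  d (successors {c}): φ is true.
  e (successors ∅): φ is false.
For instance, at a:
  At a: <>[](r -> (s | (~r & s))) requires [](r -> (s | (~r & s))) at some successor in {a}.
    [](r -> (s | (~r & s))) holds at a, so <>[](r -> (s | (~r & s))) is true at a.
      At a: [](r -> (s | (~r & s))) requires r -> (s | (~r & s)) at every successor {a}.
        At a: r -> (s | (~r & s)) is true.
      So [](r -> (s | (~r & s))) is true at a.
Satisfying worlds: {a, d}

a, d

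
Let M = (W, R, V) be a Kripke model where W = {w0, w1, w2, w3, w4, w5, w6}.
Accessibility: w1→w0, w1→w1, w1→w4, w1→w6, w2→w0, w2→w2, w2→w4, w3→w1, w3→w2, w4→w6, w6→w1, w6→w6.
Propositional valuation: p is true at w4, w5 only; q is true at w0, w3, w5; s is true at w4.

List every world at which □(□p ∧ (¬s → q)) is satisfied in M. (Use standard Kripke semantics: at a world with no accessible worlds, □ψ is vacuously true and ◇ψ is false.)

w0, w5

Let φ = □(□p ∧ (¬s → q)). Evaluate φ at each world:
  w0 (successors ∅): φ is true.
  w1 (successors {w0, w1, w4, w6}): φ is false.
  w2 (successors {w0, w2, w4}): φ is false.
  w3 (successors {w1, w2}): φ is false.
  w4 (successors {w6}): φ is false.
  w5 (successors ∅): φ is true.
  w6 (successors {w1, w6}): φ is false.
For instance, at w1:
  At w1: □(□p ∧ (¬s → q)) requires □p ∧ (¬s → q) at every successor {w0, w1, w4, w6}.
    □p ∧ (¬s → q) fails at w1, so □(□p ∧ (¬s → q)) is false at w1.
      At w1: □p is false, ¬s → q is false, so □p ∧ (¬s → q) is false.
Satisfying worlds: {w0, w5}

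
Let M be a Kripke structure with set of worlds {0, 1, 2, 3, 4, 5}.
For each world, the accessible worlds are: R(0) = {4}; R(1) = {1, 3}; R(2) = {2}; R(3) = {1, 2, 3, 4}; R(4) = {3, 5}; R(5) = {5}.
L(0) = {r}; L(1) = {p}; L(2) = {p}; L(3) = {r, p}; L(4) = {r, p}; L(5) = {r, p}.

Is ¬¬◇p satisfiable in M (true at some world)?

Recall that ◇ψ holds at a world iff ψ holds at some accessible world.
Let φ = ¬¬◇p. Evaluate φ at each world:
  0 (successors {4}): φ is true.
  1 (successors {1, 3}): φ is true.
  2 (successors {2}): φ is true.
  3 (successors {1, 2, 3, 4}): φ is true.
  4 (successors {3, 5}): φ is true.
  5 (successors {5}): φ is true.
Detail at 0 (witness):
  At 0: ¬◇p is false, so ¬¬◇p is true.
    At 0: ◇p is true, so ¬◇p is false.
      At 0: ◇p requires p at some successor in {4}.
        p holds at 4, so ◇p is true at 0.

Yes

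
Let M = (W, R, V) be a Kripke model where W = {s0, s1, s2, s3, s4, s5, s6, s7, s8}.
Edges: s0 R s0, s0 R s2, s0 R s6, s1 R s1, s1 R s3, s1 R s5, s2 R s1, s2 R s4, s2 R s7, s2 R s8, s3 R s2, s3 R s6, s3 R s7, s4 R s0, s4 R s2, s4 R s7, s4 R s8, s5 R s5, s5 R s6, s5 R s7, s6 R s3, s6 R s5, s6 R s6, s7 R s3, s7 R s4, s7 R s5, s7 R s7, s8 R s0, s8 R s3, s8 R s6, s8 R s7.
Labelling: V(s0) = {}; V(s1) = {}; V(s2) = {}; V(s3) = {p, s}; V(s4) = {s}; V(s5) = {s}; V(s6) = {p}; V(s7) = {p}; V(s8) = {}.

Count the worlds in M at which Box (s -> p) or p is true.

6

Let φ = Box (s -> p) or p. Evaluate φ at each world:
  s0 (successors {s0, s2, s6}): φ is true.
  s1 (successors {s1, s3, s5}): φ is false.
  s2 (successors {s1, s4, s7, s8}): φ is false.
  s3 (successors {s2, s6, s7}): φ is true.
  s4 (successors {s0, s2, s7, s8}): φ is true.
  s5 (successors {s5, s6, s7}): φ is false.
  s6 (successors {s3, s5, s6}): φ is true.
  s7 (successors {s3, s4, s5, s7}): φ is true.
  s8 (successors {s0, s3, s6, s7}): φ is true.
For instance, at s6:
  At s6: Box (s -> p) is false, p is true, so Box (s -> p) or p is true.
    At s6: Box (s -> p) requires s -> p at every successor {s3, s5, s6}.
      s -> p fails at s5, so Box (s -> p) is false at s6.
Satisfying worlds: {s0, s3, s4, s6, s7, s8}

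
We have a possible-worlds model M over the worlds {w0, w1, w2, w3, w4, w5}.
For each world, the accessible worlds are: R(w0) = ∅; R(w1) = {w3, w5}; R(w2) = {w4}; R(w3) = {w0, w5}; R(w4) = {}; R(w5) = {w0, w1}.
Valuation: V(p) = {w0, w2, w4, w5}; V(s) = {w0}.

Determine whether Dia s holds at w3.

At w3: Dia s requires s at some successor in {w0, w5}.
  s holds at w0, so Dia s is true at w3.

Yes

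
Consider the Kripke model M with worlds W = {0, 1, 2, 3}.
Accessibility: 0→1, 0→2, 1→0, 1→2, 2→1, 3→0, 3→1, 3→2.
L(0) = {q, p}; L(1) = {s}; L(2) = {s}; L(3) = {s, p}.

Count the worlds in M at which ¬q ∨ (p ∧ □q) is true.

Let φ = ¬q ∨ (p ∧ □q). Evaluate φ at each world:
  0 (successors {1, 2}): φ is false.
  1 (successors {0, 2}): φ is true.
  2 (successors {1}): φ is true.
  3 (successors {0, 1, 2}): φ is true.
For instance, at 0:
  At 0: ¬q is false, p ∧ □q is false, so ¬q ∨ (p ∧ □q) is false.
    At 0: p is true, □q is false, so p ∧ □q is false.
      At 0: □q requires q at every successor {1, 2}.
        q fails at 1, so □q is false at 0.
Satisfying worlds: {1, 2, 3}

3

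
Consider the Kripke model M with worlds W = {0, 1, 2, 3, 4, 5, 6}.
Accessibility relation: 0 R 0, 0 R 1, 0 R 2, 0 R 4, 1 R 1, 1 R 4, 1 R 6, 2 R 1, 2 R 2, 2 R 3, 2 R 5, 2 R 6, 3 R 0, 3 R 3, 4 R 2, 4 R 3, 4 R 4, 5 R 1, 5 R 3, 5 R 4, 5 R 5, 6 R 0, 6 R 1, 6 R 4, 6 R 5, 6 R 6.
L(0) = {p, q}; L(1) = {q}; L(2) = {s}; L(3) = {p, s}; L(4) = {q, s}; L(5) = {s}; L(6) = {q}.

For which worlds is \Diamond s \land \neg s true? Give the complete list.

0, 1, 6

Let φ = \Diamond s \land \neg s. Evaluate φ at each world:
  0 (successors {0, 1, 2, 4}): φ is true.
  1 (successors {1, 4, 6}): φ is true.
  2 (successors {1, 2, 3, 5, 6}): φ is false.
  3 (successors {0, 3}): φ is false.
  4 (successors {2, 3, 4}): φ is false.
  5 (successors {1, 3, 4, 5}): φ is false.
  6 (successors {0, 1, 4, 5, 6}): φ is true.
For instance, at 0:
  At 0: \Diamond s is true, \neg s is true, so \Diamond s \land \neg s is true.
    At 0: \Diamond s requires s at some successor in {0, 1, 2, 4}.
      s holds at 2, so \Diamond s is true at 0.
Satisfying worlds: {0, 1, 6}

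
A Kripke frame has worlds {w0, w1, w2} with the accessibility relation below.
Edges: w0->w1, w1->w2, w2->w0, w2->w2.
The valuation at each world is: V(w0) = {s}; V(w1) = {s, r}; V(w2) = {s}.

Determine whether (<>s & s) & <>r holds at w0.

Yes

At w0: <>s & s is true, <>r is true, so (<>s & s) & <>r is true.
  At w0: <>s is true, s is true, so <>s & s is true.
    At w0: <>s requires s at some successor in {w1}.
      s holds at w1, so <>s is true at w0.
  At w0: <>r requires r at some successor in {w1}.
    r holds at w1, so <>r is true at w0.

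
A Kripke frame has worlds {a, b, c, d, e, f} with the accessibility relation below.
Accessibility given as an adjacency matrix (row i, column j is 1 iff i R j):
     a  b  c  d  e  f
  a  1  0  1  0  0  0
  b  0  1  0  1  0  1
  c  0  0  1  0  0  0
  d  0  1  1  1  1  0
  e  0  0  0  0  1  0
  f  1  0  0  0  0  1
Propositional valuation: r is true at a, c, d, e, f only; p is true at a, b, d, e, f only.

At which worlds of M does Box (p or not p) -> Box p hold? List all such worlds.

b, e, f

Let φ = Box (p or not p) -> Box p. Evaluate φ at each world:
  a (successors {a, c}): φ is false.
  b (successors {b, d, f}): φ is true.
  c (successors {c}): φ is false.
  d (successors {b, c, d, e}): φ is false.
  e (successors {e}): φ is true.
  f (successors {a, f}): φ is true.
For instance, at c:
  At c: Box (p or not p) is true, Box p is false, so Box (p or not p) -> Box p is false.
    At c: Box (p or not p) requires p or not p at every successor {c}.
      At c: p or not p is true.
    So Box (p or not p) is true at c.
    At c: Box p requires p at every successor {c}.
      p fails at c, so Box p is false at c.
Satisfying worlds: {b, e, f}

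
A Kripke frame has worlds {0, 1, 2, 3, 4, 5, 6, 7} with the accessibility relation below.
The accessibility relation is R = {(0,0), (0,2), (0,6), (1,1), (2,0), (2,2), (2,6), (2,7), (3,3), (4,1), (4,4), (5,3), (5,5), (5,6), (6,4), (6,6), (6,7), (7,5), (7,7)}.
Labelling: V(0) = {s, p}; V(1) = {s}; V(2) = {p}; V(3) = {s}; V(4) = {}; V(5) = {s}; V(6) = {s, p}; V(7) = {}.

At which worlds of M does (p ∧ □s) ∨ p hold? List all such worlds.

0, 2, 6

Let φ = (p ∧ □s) ∨ p. Evaluate φ at each world:
  0 (successors {0, 2, 6}): φ is true.
  1 (successors {1}): φ is false.
  2 (successors {0, 2, 6, 7}): φ is true.
  3 (successors {3}): φ is false.
  4 (successors {1, 4}): φ is false.
  5 (successors {3, 5, 6}): φ is false.
  6 (successors {4, 6, 7}): φ is true.
  7 (successors {5, 7}): φ is false.
For instance, at 1:
  At 1: p ∧ □s is false, p is false, so (p ∧ □s) ∨ p is false.
    At 1: p is false, □s is true, so p ∧ □s is false.
      At 1: □s requires s at every successor {1}.
        At 1: s is true.
      So □s is true at 1.
Satisfying worlds: {0, 2, 6}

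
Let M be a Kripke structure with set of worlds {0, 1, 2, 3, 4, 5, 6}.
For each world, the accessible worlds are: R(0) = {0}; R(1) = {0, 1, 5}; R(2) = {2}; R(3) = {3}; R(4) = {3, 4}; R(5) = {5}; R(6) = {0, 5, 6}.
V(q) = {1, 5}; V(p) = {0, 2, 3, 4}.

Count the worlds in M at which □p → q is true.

3

Let φ = □p → q. Evaluate φ at each world:
  0 (successors {0}): φ is false.
  1 (successors {0, 1, 5}): φ is true.
  2 (successors {2}): φ is false.
  3 (successors {3}): φ is false.
  4 (successors {3, 4}): φ is false.
  5 (successors {5}): φ is true.
  6 (successors {0, 5, 6}): φ is true.
For instance, at 6:
  At 6: □p is false, q is false, so □p → q is true.
    At 6: □p requires p at every successor {0, 5, 6}.
      p fails at 5, so □p is false at 6.
Satisfying worlds: {1, 5, 6}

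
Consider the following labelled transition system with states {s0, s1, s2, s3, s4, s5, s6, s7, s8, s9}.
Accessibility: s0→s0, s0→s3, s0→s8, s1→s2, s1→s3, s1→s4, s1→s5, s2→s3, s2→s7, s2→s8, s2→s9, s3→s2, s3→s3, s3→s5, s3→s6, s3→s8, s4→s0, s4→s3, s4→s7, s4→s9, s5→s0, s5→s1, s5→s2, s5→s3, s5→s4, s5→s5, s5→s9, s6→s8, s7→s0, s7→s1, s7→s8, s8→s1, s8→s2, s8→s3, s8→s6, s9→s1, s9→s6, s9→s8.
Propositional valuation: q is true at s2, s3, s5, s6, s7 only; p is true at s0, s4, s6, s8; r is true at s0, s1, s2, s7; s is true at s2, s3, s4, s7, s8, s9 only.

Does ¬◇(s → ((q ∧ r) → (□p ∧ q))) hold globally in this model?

Recall that □ψ holds at a world iff ψ holds at every accessible world, and ◇ψ holds iff ψ holds at some accessible world.
Let φ = ¬◇(s → ((q ∧ r) → (□p ∧ q))). Evaluate φ at each world:
  s0 (successors {s0, s3, s8}): φ is false.
  s1 (successors {s2, s3, s4, s5}): φ is false.
  s2 (successors {s3, s7, s8, s9}): φ is false.
  s3 (successors {s2, s3, s5, s6, s8}): φ is false.
  s4 (successors {s0, s3, s7, s9}): φ is false.
  s5 (successors {s0, s1, s2, s3, s4, s5, s9}): φ is false.
  s6 (successors {s8}): φ is false.
  s7 (successors {s0, s1, s8}): φ is false.
  s8 (successors {s1, s2, s3, s6}): φ is false.
  s9 (successors {s1, s6, s8}): φ is false.
Detail at s0 (counterexample):
  At s0: ◇(s → ((q ∧ r) → (□p ∧ q))) is true, so ¬◇(s → ((q ∧ r) → (□p ∧ q))) is false.
    At s0: ◇(s → ((q ∧ r) → (□p ∧ q))) requires s → ((q ∧ r) → (□p ∧ q)) at some successor in {s0, s3, s8}.
      s → ((q ∧ r) → (□p ∧ q)) holds at s0, so ◇(s → ((q ∧ r) → (□p ∧ q))) is true at s0.

No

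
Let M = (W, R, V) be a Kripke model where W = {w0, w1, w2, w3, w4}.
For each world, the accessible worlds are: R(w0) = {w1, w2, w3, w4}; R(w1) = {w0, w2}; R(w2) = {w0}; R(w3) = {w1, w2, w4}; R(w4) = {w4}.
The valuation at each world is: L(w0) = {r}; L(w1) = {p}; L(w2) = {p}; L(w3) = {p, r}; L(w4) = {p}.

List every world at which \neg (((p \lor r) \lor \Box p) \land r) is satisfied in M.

Let φ = \neg (((p \lor r) \lor \Box p) \land r). Evaluate φ at each world:
  w0 (successors {w1, w2, w3, w4}): φ is false.
  w1 (successors {w0, w2}): φ is true.
  w2 (successors {w0}): φ is true.
  w3 (successors {w1, w2, w4}): φ is false.
  w4 (successors {w4}): φ is true.
For instance, at w1:
  At w1: ((p \lor r) \lor \Box p) \land r is false, so \neg (((p \lor r) \lor \Box p) \land r) is true.
    At w1: (p \lor r) \lor \Box p is true, r is false, so ((p \lor r) \lor \Box p) \land r is false.
      At w1: p \lor r is true, \Box p is false, so (p \lor r) \lor \Box p is true.
Satisfying worlds: {w1, w2, w4}

w1, w2, w4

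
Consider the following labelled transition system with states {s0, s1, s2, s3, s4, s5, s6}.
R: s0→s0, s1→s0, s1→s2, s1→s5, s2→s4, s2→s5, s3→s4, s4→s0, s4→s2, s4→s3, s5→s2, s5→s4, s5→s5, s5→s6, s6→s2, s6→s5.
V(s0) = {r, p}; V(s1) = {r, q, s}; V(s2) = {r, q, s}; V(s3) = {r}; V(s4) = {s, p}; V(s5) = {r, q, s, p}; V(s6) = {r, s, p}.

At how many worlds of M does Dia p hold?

Let φ = Dia p. Evaluate φ at each world:
  s0 (successors {s0}): φ is true.
  s1 (successors {s0, s2, s5}): φ is true.
  s2 (successors {s4, s5}): φ is true.
  s3 (successors {s4}): φ is true.
  s4 (successors {s0, s2, s3}): φ is true.
  s5 (successors {s2, s4, s5, s6}): φ is true.
  s6 (successors {s2, s5}): φ is true.
For instance, at s4:
  At s4: Dia p requires p at some successor in {s0, s2, s3}.
    p holds at s0, so Dia p is true at s4.
Satisfying worlds: {s0, s1, s2, s3, s4, s5, s6}

7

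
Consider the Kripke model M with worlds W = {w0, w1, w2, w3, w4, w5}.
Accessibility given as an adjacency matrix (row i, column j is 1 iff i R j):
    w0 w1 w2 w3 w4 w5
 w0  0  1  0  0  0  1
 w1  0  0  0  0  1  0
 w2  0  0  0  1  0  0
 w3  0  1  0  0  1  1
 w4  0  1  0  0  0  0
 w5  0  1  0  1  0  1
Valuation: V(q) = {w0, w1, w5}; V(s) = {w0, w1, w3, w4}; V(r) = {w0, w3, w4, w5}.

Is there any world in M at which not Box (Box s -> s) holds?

Let φ = not Box (Box s -> s). Evaluate φ at each world:
  w0 (successors {w1, w5}): φ is false.
  w1 (successors {w4}): φ is false.
  w2 (successors {w3}): φ is false.
  w3 (successors {w1, w4, w5}): φ is false.
  w4 (successors {w1}): φ is false.
  w5 (successors {w1, w3, w5}): φ is false.
For instance, at w1:
  At w1: Box (Box s -> s) is true, so not Box (Box s -> s) is false.
    At w1: Box (Box s -> s) requires Box s -> s at every successor {w4}.
      At w4: Box s -> s is true.
    So Box (Box s -> s) is true at w1.

No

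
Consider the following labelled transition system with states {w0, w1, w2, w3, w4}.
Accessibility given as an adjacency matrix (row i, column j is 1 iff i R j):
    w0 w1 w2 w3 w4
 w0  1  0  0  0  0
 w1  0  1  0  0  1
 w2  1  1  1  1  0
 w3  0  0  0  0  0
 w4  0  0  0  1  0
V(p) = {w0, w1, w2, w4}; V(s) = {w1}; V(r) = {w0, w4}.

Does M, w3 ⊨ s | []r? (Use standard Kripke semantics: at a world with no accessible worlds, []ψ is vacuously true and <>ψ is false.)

At w3: s is false, []r is true, so s | []r is true.
  At w3: no accessible worlds, so []r holds vacuously.

Yes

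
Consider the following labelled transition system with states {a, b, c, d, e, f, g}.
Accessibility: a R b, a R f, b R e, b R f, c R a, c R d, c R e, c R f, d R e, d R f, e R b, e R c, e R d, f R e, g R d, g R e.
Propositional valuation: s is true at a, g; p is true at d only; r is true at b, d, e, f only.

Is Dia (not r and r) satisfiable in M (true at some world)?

No

Let φ = Dia (not r and r). Evaluate φ at each world:
  a (successors {b, f}): φ is false.
  b (successors {e, f}): φ is false.
  c (successors {a, d, e, f}): φ is false.
  d (successors {e, f}): φ is false.
  e (successors {b, c, d}): φ is false.
  f (successors {e}): φ is false.
  g (successors {d, e}): φ is false.
For instance, at d:
  At d: Dia (not r and r) requires not r and r at some successor in {e, f}.
    At e: not r and r is false.
    At f: not r and r is false.
  So Dia (not r and r) is false at d.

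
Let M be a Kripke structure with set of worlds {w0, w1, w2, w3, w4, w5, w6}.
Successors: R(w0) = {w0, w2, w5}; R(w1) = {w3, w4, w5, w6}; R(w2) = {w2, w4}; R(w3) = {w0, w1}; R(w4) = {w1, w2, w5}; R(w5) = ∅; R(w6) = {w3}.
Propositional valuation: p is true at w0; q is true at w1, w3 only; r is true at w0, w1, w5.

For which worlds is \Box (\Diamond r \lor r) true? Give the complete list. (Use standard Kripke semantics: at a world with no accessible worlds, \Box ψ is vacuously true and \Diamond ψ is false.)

w3, w5, w6

Let φ = \Box (\Diamond r \lor r). Evaluate φ at each world:
  w0 (successors {w0, w2, w5}): φ is false.
  w1 (successors {w3, w4, w5, w6}): φ is false.
  w2 (successors {w2, w4}): φ is false.
  w3 (successors {w0, w1}): φ is true.
  w4 (successors {w1, w2, w5}): φ is false.
  w5 (successors ∅): φ is true.
  w6 (successors {w3}): φ is true.
For instance, at w6:
  At w6: \Box (\Diamond r \lor r) requires \Diamond r \lor r at every successor {w3}.
      At w3: \Diamond r is true, r is false, so \Diamond r \lor r is true.
  So \Box (\Diamond r \lor r) is true at w6.
Satisfying worlds: {w3, w5, w6}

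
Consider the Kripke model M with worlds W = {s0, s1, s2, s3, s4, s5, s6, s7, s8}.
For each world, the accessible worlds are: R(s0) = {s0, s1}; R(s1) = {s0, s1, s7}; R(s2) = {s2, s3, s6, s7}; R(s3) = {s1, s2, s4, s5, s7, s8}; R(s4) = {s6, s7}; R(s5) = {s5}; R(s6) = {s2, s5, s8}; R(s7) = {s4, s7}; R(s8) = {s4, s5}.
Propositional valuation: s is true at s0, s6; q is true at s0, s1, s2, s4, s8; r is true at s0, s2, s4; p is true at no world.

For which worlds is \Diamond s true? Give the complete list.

s0, s1, s2, s4

Let φ = \Diamond s. Evaluate φ at each world:
  s0 (successors {s0, s1}): φ is true.
  s1 (successors {s0, s1, s7}): φ is true.
  s2 (successors {s2, s3, s6, s7}): φ is true.
  s3 (successors {s1, s2, s4, s5, s7, s8}): φ is false.
  s4 (successors {s6, s7}): φ is true.
  s5 (successors {s5}): φ is false.
  s6 (successors {s2, s5, s8}): φ is false.
  s7 (successors {s4, s7}): φ is false.
  s8 (successors {s4, s5}): φ is false.
For instance, at s5:
  At s5: \Diamond s requires s at some successor in {s5}.
    At s5: s is false.
  So \Diamond s is false at s5.
Satisfying worlds: {s0, s1, s2, s4}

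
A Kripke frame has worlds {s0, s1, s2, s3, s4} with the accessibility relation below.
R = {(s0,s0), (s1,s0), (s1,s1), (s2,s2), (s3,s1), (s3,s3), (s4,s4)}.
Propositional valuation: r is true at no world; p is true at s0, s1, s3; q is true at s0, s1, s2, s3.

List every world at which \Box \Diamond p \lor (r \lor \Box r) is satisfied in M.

s0, s1, s3

Let φ = \Box \Diamond p \lor (r \lor \Box r). Evaluate φ at each world:
  s0 (successors {s0}): φ is true.
  s1 (successors {s0, s1}): φ is true.
  s2 (successors {s2}): φ is false.
  s3 (successors {s1, s3}): φ is true.
  s4 (successors {s4}): φ is false.
For instance, at s3:
  At s3: \Box \Diamond p is true, r \lor \Box r is false, so \Box \Diamond p \lor (r \lor \Box r) is true.
    At s3: \Box \Diamond p requires \Diamond p at every successor {s1, s3}.
      At s1: \Diamond p is true.
      At s3: \Diamond p is true.
    So \Box \Diamond p is true at s3.
    At s3: r is false, \Box r is false, so r \lor \Box r is false.
      At s3: \Box r requires r at every successor {s1, s3}.
        r fails at s1, so \Box r is false at s3.
Satisfying worlds: {s0, s1, s3}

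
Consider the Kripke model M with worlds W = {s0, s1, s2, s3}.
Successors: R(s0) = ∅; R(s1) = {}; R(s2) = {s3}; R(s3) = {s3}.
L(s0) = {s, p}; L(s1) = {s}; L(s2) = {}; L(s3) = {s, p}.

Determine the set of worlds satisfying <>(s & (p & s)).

Let φ = <>(s & (p & s)). Evaluate φ at each world:
  s0 (successors ∅): φ is false.
  s1 (successors ∅): φ is false.
  s2 (successors {s3}): φ is true.
  s3 (successors {s3}): φ is true.
For instance, at s3:
  At s3: <>(s & (p & s)) requires s & (p & s) at some successor in {s3}.
    s & (p & s) holds at s3, so <>(s & (p & s)) is true at s3.
Satisfying worlds: {s2, s3}

s2, s3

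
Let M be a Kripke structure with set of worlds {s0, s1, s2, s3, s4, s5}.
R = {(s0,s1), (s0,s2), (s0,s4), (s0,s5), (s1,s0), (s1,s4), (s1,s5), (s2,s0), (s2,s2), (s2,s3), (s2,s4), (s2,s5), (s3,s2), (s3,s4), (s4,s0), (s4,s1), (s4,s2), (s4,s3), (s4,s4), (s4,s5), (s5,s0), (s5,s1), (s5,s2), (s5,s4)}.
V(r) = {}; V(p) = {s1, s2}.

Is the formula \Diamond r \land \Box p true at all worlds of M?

Let φ = \Diamond r \land \Box p. Evaluate φ at each world:
  s0 (successors {s1, s2, s4, s5}): φ is false.
  s1 (successors {s0, s4, s5}): φ is false.
  s2 (successors {s0, s2, s3, s4, s5}): φ is false.
  s3 (successors {s2, s4}): φ is false.
  s4 (successors {s0, s1, s2, s3, s4, s5}): φ is false.
  s5 (successors {s0, s1, s2, s4}): φ is false.
Detail at s0 (counterexample):
  At s0: \Diamond r is false, \Box p is false, so \Diamond r \land \Box p is false.
    At s0: \Diamond r requires r at some successor in {s1, s2, s4, s5}.
      At s1: r is false.
      At s2: r is false.
      At s4: r is false.
      At s5: r is false.
    So \Diamond r is false at s0.
    At s0: \Box p requires p at every successor {s1, s2, s4, s5}.
      p fails at s4, so \Box p is false at s0.

No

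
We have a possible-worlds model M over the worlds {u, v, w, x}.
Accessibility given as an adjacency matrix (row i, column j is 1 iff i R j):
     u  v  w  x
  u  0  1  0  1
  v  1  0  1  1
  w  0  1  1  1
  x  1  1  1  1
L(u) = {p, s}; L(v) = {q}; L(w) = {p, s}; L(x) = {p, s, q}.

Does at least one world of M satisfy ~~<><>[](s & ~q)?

Recall that []ψ holds at a world iff ψ holds at every accessible world, and <>ψ holds iff ψ holds at some accessible world.
Let φ = ~~<><>[](s & ~q). Evaluate φ at each world:
  u (successors {v, x}): φ is false.
  v (successors {u, w, x}): φ is false.
  w (successors {v, w, x}): φ is false.
  x (successors {u, v, w, x}): φ is false.
For instance, at v:
  At v: ~<><>[](s & ~q) is true, so ~~<><>[](s & ~q) is false.
    At v: <><>[](s & ~q) is false, so ~<><>[](s & ~q) is true.
      At v: <><>[](s & ~q) requires <>[](s & ~q) at some successor in {u, w, x}.
        At u: <>[](s & ~q) is false.
        At w: <>[](s & ~q) is false.
        At x: <>[](s & ~q) is false.
      So <><>[](s & ~q) is false at v.

No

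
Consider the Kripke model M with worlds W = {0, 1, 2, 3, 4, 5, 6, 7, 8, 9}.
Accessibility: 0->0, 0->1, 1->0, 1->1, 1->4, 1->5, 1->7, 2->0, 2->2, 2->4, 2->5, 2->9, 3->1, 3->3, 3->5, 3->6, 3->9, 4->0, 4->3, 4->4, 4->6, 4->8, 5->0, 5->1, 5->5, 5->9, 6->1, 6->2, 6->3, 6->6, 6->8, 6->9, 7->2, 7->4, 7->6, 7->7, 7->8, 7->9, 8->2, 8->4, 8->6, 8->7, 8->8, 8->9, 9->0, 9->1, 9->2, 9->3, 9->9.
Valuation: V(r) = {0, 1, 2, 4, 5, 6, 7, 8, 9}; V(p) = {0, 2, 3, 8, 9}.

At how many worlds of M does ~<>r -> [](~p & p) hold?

Recall that []ψ holds at a world iff ψ holds at every accessible world, and <>ψ holds iff ψ holds at some accessible world.
Let φ = ~<>r -> [](~p & p). Evaluate φ at each world:
  0 (successors {0, 1}): φ is true.
  1 (successors {0, 1, 4, 5, 7}): φ is true.
  2 (successors {0, 2, 4, 5, 9}): φ is true.
  3 (successors {1, 3, 5, 6, 9}): φ is true.
  4 (successors {0, 3, 4, 6, 8}): φ is true.
  5 (successors {0, 1, 5, 9}): φ is true.
  6 (successors {1, 2, 3, 6, 8, 9}): φ is true.
  7 (successors {2, 4, 6, 7, 8, 9}): φ is true.
  8 (successors {2, 4, 6, 7, 8, 9}): φ is true.
  9 (successors {0, 1, 2, 3, 9}): φ is true.
For instance, at 6:
  At 6: ~<>r is false, [](~p & p) is false, so ~<>r -> [](~p & p) is true.
    At 6: <>r is true, so ~<>r is false.
      At 6: <>r requires r at some successor in {1, 2, 3, 6, 8, 9}.
        r holds at 1, so <>r is true at 6.
    At 6: [](~p & p) requires ~p & p at every successor {1, 2, 3, 6, 8, 9}.
      ~p & p fails at 1, so [](~p & p) is false at 6.
Satisfying worlds: {0, 1, 2, 3, 4, 5, 6, 7, 8, 9}

10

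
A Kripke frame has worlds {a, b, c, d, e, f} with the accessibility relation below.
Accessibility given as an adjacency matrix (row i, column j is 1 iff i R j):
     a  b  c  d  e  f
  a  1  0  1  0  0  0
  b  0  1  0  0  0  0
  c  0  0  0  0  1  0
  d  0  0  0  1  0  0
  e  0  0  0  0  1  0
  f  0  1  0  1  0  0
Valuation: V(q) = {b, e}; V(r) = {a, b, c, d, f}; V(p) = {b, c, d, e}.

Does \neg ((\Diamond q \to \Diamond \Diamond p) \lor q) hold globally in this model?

Let φ = \neg ((\Diamond q \to \Diamond \Diamond p) \lor q). Evaluate φ at each world:
  a (successors {a, c}): φ is false.
  b (successors {b}): φ is false.
  c (successors {e}): φ is false.
  d (successors {d}): φ is false.
  e (successors {e}): φ is false.
  f (successors {b, d}): φ is false.
Detail at a (counterexample):
  At a: (\Diamond q \to \Diamond \Diamond p) \lor q is true, so \neg ((\Diamond q \to \Diamond \Diamond p) \lor q) is false.
    At a: \Diamond q \to \Diamond \Diamond p is true, q is false, so (\Diamond q \to \Diamond \Diamond p) \lor q is true.
      At a: \Diamond q is false, \Diamond \Diamond p is true, so \Diamond q \to \Diamond \Diamond p is true.

No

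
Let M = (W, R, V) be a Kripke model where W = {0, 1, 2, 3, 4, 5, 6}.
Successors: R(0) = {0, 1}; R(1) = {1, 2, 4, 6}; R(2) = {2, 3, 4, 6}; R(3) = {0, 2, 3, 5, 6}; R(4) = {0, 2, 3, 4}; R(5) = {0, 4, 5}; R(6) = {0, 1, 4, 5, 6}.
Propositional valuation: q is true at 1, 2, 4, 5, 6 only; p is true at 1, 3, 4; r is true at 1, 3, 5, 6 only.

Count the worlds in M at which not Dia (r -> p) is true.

0

Recall that Dia ψ holds at a world iff ψ holds at some accessible world.
Let φ = not Dia (r -> p). Evaluate φ at each world:
  0 (successors {0, 1}): φ is false.
  1 (successors {1, 2, 4, 6}): φ is false.
  2 (successors {2, 3, 4, 6}): φ is false.
  3 (successors {0, 2, 3, 5, 6}): φ is false.
  4 (successors {0, 2, 3, 4}): φ is false.
  5 (successors {0, 4, 5}): φ is false.
  6 (successors {0, 1, 4, 5, 6}): φ is false.
For instance, at 0:
  At 0: Dia (r -> p) is true, so not Dia (r -> p) is false.
    At 0: Dia (r -> p) requires r -> p at some successor in {0, 1}.
      r -> p holds at 0, so Dia (r -> p) is true at 0.
Satisfying worlds: none.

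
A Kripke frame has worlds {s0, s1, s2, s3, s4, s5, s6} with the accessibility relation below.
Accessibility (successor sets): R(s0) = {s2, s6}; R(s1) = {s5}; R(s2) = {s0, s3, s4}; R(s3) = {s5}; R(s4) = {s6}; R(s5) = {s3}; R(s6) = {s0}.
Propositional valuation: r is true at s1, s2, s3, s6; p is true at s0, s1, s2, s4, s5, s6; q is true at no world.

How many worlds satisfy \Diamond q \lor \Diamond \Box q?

Let φ = \Diamond q \lor \Diamond \Box q. Evaluate φ at each world:
  s0 (successors {s2, s6}): φ is false.
  s1 (successors {s5}): φ is false.
  s2 (successors {s0, s3, s4}): φ is false.
  s3 (successors {s5}): φ is false.
  s4 (successors {s6}): φ is false.
  s5 (successors {s3}): φ is false.
  s6 (successors {s0}): φ is false.
For instance, at s6:
  At s6: \Diamond q is false, \Diamond \Box q is false, so \Diamond q \lor \Diamond \Box q is false.
    At s6: \Diamond q requires q at some successor in {s0}.
      At s0: q is false.
    So \Diamond q is false at s6.
    At s6: \Diamond \Box q requires \Box q at some successor in {s0}.
      At s0: \Box q is false.
    So \Diamond \Box q is false at s6.
Satisfying worlds: none.

0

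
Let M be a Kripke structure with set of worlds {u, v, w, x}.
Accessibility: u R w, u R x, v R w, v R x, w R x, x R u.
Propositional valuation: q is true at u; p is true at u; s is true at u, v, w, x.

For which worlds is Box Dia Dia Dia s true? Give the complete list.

u, v, w, x

Let φ = Box Dia Dia Dia s. Evaluate φ at each world:
  u (successors {w, x}): φ is true.
  v (successors {w, x}): φ is true.
  w (successors {x}): φ is true.
  x (successors {u}): φ is true.
For instance, at u:
  At u: Box Dia Dia Dia s requires Dia Dia Dia s at every successor {w, x}.
      At w: Dia Dia Dia s requires Dia Dia s at some successor in {x}.
        Dia Dia s holds at x, so Dia Dia Dia s is true at w.
      At x: Dia Dia Dia s requires Dia Dia s at some successor in {u}.
        Dia Dia s holds at u, so Dia Dia Dia s is true at x.
  So Box Dia Dia Dia s is true at u.
Satisfying worlds: {u, v, w, x}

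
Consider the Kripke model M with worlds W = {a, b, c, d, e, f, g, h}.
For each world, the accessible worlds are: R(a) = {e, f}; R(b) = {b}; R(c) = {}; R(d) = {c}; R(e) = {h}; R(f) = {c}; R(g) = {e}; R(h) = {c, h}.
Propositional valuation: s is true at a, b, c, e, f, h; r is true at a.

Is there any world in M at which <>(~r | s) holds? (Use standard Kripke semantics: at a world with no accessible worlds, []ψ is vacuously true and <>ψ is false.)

Recall that <>ψ holds at a world iff ψ holds at some accessible world.
Let φ = <>(~r | s). Evaluate φ at each world:
  a (successors {e, f}): φ is true.
  b (successors {b}): φ is true.
  c (successors ∅): φ is false.
  d (successors {c}): φ is true.
  e (successors {h}): φ is true.
  f (successors {c}): φ is true.
  g (successors {e}): φ is true.
  h (successors {c, h}): φ is true.
Detail at a (witness):
  At a: <>(~r | s) requires ~r | s at some successor in {e, f}.
    ~r | s holds at e, so <>(~r | s) is true at a.

Yes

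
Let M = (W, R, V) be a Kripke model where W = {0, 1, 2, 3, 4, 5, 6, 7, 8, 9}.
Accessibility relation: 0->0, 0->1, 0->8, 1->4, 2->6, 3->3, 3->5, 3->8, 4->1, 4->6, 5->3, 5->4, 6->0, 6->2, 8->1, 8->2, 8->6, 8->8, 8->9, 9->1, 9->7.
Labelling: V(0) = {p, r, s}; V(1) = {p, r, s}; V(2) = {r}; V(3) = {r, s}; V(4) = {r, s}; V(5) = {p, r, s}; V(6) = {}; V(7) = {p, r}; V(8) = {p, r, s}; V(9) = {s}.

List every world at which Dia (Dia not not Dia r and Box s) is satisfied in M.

Let φ = Dia (Dia not not Dia r and Box s). Evaluate φ at each world:
  0 (successors {0, 1, 8}): φ is true.
  1 (successors {4}): φ is false.
  2 (successors {6}): φ is false.
  3 (successors {3, 5, 8}): φ is true.
  4 (successors {1, 6}): φ is true.
  5 (successors {3, 4}): φ is true.
  6 (successors {0, 2}): φ is true.
  7 (successors ∅): φ is false.
  8 (successors {1, 2, 6, 8, 9}): φ is true.
  9 (successors {1, 7}): φ is true.
For instance, at 3:
  At 3: Dia (Dia not not Dia r and Box s) requires Dia not not Dia r and Box s at some successor in {3, 5, 8}.
    Dia not not Dia r and Box s holds at 3, so Dia (Dia not not Dia r and Box s) is true at 3.
      At 3: Dia not not Dia r is true, Box s is true, so Dia not not Dia r and Box s is true.
Satisfying worlds: {0, 3, 4, 5, 6, 8, 9}

0, 3, 4, 5, 6, 8, 9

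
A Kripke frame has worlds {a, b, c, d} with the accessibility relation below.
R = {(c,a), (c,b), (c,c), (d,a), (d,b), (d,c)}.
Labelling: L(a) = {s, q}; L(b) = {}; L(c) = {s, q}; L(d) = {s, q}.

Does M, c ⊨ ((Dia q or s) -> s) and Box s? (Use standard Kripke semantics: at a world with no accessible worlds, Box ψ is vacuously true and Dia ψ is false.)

At c: (Dia q or s) -> s is true, Box s is false, so ((Dia q or s) -> s) and Box s is false.
  At c: Dia q or s is true, s is true, so (Dia q or s) -> s is true.
    At c: Dia q is true, s is true, so Dia q or s is true.
      At c: Dia q requires q at some successor in {a, b, c}.
        q holds at a, so Dia q is true at c.
  At c: Box s requires s at every successor {a, b, c}.
    s fails at b, so Box s is false at c.

No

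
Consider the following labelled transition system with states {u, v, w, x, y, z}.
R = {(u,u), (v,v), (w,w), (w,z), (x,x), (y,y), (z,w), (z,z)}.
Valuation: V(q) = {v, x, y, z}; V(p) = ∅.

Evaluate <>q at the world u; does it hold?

At u: <>q requires q at some successor in {u}.
  At u: q is false.
So <>q is false at u.

No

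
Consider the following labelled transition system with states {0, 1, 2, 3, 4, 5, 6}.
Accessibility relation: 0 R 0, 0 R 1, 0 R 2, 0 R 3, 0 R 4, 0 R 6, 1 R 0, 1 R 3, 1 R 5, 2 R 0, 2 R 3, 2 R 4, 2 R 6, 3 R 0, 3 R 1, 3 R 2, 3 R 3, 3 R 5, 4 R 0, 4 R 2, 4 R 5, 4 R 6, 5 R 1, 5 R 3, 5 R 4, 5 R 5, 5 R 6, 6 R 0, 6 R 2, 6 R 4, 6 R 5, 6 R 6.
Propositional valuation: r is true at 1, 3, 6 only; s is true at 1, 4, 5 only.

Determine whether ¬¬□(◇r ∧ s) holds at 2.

No

At 2: ¬□(◇r ∧ s) is true, so ¬¬□(◇r ∧ s) is false.
  At 2: □(◇r ∧ s) is false, so ¬□(◇r ∧ s) is true.
    At 2: □(◇r ∧ s) requires ◇r ∧ s at every successor {0, 3, 4, 6}.
      ◇r ∧ s fails at 0, so □(◇r ∧ s) is false at 2.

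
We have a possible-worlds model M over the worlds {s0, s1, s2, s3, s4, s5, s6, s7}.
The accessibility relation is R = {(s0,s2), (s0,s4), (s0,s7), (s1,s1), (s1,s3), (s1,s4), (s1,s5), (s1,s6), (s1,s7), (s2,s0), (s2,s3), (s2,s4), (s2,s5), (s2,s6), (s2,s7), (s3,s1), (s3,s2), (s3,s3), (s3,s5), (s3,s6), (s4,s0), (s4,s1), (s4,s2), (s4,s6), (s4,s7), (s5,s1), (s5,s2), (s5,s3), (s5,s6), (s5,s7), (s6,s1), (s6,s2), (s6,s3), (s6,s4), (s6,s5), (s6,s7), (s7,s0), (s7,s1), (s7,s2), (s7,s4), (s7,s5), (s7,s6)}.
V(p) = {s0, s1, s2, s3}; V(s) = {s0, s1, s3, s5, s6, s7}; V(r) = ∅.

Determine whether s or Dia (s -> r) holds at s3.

Recall that Dia ψ holds at a world iff ψ holds at some accessible world.
At s3: s is true, Dia (s -> r) is true, so s or Dia (s -> r) is true.
  At s3: Dia (s -> r) requires s -> r at some successor in {s1, s2, s3, s5, s6}.
    s -> r holds at s2, so Dia (s -> r) is true at s3.

Yes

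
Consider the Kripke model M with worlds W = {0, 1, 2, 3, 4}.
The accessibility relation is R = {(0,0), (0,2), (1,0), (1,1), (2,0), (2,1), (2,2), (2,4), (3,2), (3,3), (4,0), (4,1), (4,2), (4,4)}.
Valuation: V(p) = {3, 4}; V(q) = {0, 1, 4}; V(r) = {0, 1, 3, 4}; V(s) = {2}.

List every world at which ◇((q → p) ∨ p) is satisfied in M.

0, 2, 3, 4

Let φ = ◇((q → p) ∨ p). Evaluate φ at each world:
  0 (successors {0, 2}): φ is true.
  1 (successors {0, 1}): φ is false.
  2 (successors {0, 1, 2, 4}): φ is true.
  3 (successors {2, 3}): φ is true.
  4 (successors {0, 1, 2, 4}): φ is true.
For instance, at 4:
  At 4: ◇((q → p) ∨ p) requires (q → p) ∨ p at some successor in {0, 1, 2, 4}.
    (q → p) ∨ p holds at 2, so ◇((q → p) ∨ p) is true at 4.
Satisfying worlds: {0, 2, 3, 4}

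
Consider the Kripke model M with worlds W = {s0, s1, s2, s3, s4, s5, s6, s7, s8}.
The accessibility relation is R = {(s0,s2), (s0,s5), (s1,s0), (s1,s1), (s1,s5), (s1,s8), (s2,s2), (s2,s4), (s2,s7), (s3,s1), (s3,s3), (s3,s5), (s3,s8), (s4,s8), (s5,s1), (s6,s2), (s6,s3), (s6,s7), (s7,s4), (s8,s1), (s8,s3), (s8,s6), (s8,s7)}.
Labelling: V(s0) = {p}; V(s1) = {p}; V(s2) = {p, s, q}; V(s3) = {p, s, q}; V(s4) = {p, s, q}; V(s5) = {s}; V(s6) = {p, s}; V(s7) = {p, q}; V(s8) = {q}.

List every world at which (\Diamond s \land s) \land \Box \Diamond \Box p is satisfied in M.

none

Let φ = (\Diamond s \land s) \land \Box \Diamond \Box p. Evaluate φ at each world:
  s0 (successors {s2, s5}): φ is false.
  s1 (successors {s0, s1, s5, s8}): φ is false.
  s2 (successors {s2, s4, s7}): φ is false.
  s3 (successors {s1, s3, s5, s8}): φ is false.
  s4 (successors {s8}): φ is false.
  s5 (successors {s1}): φ is false.
  s6 (successors {s2, s3, s7}): φ is false.
  s7 (successors {s4}): φ is false.
  s8 (successors {s1, s3, s6, s7}): φ is false.
For instance, at s1:
  At s1: \Diamond s \land s is false, \Box \Diamond \Box p is false, so (\Diamond s \land s) \land \Box \Diamond \Box p is false.
    At s1: \Diamond s is true, s is false, so \Diamond s \land s is false.
      At s1: \Diamond s requires s at some successor in {s0, s1, s5, s8}.
        s holds at s5, so \Diamond s is true at s1.
    At s1: \Box \Diamond \Box p requires \Diamond \Box p at every successor {s0, s1, s5, s8}.
      \Diamond \Box p fails at s5, so \Box \Diamond \Box p is false at s1.
Satisfying worlds: none.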